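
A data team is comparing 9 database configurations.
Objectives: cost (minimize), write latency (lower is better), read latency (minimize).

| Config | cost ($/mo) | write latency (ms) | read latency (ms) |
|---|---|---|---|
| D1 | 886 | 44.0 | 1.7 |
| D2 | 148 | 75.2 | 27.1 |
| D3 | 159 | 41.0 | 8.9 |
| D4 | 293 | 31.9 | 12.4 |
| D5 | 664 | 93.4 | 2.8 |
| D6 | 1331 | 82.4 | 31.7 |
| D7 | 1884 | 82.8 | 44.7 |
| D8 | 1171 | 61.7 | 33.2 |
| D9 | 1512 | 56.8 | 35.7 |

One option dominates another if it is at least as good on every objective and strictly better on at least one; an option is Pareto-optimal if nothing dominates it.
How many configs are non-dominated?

5

D1: not dominated (best read latency).
D2: not dominated (best cost).
D3: not dominated.
D4: not dominated (best write latency).
D5: not dominated.
D6: dominated by D1 (cost 886≤1331, write latency 44.0≤82.4, read latency 1.7≤31.7).
D7: dominated by D1 (cost 886≤1884, write latency 44.0≤82.8, read latency 1.7≤44.7).
D8: dominated by D1 (cost 886≤1171, write latency 44.0≤61.7, read latency 1.7≤33.2).
D9: dominated by D1 (cost 886≤1512, write latency 44.0≤56.8, read latency 1.7≤35.7).
Pareto-optimal: D1, D2, D3, D4, D5 → 5.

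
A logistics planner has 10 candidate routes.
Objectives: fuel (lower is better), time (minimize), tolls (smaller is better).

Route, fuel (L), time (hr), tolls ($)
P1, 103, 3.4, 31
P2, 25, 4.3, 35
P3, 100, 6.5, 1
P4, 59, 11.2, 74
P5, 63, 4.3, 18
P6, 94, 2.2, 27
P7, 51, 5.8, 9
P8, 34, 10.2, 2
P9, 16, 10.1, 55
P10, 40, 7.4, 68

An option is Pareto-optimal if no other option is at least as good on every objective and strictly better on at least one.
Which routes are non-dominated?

P1: dominated by P6 (fuel 94≤103, time 2.2≤3.4, tolls 27≤31).
P2: not dominated.
P3: not dominated (best tolls).
P4: dominated by P2 (fuel 25≤59, time 4.3≤11.2, tolls 35≤74).
P5: not dominated.
P6: not dominated (best time).
P7: not dominated.
P8: not dominated.
P9: not dominated (best fuel).
P10: dominated by P2 (fuel 25≤40, time 4.3≤7.4, tolls 35≤68).

P2, P3, P5, P6, P7, P8, P9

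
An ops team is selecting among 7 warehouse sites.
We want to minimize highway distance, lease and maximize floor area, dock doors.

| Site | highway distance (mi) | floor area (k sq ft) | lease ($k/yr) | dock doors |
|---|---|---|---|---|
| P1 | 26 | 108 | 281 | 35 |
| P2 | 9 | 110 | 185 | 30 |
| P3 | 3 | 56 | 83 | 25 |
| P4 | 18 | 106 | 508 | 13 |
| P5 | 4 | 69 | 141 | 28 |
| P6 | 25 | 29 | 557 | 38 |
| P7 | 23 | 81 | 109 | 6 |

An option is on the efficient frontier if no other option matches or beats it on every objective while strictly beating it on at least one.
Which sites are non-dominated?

P1: not dominated.
P2: not dominated (best floor area).
P3: not dominated (best highway distance).
P4: dominated by P2 (highway distance 9≤18, floor area 110≥106, lease 185≤508, dock doors 30≥13).
P5: not dominated.
P6: not dominated (best dock doors).
P7: not dominated.

P1, P2, P3, P5, P6, P7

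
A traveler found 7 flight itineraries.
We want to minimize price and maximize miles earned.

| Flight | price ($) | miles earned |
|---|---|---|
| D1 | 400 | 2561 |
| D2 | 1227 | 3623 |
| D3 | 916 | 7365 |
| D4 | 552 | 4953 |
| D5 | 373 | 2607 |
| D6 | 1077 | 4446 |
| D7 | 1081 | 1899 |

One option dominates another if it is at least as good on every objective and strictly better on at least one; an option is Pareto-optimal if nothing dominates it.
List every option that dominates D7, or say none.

D1: price 400≤1081, miles earned 2561≥1899 — dominates D7.
D3: price 916≤1081, miles earned 7365≥1899 — dominates D7.
D4: price 552≤1081, miles earned 4953≥1899 — dominates D7.
D5: price 373≤1081, miles earned 2607≥1899 — dominates D7.
D6: price 1077≤1081, miles earned 4446≥1899 — dominates D7.
Others (D2) are each worse than D7 on at least one objective.

D1, D3, D4, D5, D6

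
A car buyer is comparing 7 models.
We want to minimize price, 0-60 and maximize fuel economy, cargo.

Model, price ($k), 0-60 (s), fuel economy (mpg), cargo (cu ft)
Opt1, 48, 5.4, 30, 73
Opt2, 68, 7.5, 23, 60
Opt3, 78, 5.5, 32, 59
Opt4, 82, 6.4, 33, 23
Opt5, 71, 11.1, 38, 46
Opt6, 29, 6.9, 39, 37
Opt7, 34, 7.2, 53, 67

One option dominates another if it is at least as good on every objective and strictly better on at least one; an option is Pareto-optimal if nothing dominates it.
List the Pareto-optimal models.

Opt1: not dominated (best 0-60).
Opt2: dominated by Opt1 (price 48≤68, 0-60 5.4≤7.5, fuel economy 30≥23, cargo 73≥60).
Opt3: not dominated.
Opt4: not dominated.
Opt5: dominated by Opt7 (price 34≤71, 0-60 7.2≤11.1, fuel economy 53≥38, cargo 67≥46).
Opt6: not dominated (best price).
Opt7: not dominated (best fuel economy).

Opt1, Opt3, Opt4, Opt6, Opt7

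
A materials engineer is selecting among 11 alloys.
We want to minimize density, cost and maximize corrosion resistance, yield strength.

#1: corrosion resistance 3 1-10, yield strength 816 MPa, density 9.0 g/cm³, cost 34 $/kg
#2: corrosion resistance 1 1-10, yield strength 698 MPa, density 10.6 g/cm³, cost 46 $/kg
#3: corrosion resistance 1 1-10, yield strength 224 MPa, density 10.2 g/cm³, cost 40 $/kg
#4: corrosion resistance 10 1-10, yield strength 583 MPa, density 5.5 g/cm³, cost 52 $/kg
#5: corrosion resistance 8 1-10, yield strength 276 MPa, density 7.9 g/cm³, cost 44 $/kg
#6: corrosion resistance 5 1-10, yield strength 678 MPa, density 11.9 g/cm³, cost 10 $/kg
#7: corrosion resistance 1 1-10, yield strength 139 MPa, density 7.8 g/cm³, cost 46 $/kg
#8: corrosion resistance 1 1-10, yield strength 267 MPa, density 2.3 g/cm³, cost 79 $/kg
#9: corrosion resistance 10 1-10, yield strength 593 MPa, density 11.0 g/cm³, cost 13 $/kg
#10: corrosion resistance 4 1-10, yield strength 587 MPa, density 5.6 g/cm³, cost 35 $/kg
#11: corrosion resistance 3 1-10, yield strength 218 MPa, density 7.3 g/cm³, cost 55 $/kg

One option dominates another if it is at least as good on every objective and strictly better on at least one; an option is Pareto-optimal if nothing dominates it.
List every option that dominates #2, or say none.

#1: corrosion resistance 3≥1, yield strength 816≥698, density 9.0≤10.6, cost 34≤46 — dominates #2.
Others (#3, #4, #5, #6, #7, #8, #9, #10, #11) are each worse than #2 on at least one objective.

#1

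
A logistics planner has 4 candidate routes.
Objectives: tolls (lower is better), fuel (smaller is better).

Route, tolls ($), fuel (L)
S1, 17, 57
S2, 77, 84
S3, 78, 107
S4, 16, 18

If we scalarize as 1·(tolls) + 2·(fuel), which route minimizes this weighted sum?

S1: 1·17 + 2·57 = 131
S2: 1·77 + 2·84 = 245
S3: 1·78 + 2·107 = 292
S4: 1·16 + 2·18 = 52
Lowest: S4 at 52.

S4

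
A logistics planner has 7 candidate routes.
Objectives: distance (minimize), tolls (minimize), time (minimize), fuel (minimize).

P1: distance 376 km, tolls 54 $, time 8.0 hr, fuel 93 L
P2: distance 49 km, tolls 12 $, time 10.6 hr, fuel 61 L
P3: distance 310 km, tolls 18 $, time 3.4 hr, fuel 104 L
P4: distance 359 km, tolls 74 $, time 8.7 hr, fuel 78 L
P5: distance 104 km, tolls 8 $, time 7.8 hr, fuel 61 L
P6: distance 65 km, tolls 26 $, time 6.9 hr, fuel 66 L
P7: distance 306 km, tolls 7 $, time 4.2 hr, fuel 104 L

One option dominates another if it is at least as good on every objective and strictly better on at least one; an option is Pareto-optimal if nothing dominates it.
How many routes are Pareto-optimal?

P1: dominated by P5 (distance 104≤376, tolls 8≤54, time 7.8≤8.0, fuel 61≤93).
P2: not dominated (best distance).
P3: not dominated (best time).
P4: dominated by P5 (distance 104≤359, tolls 8≤74, time 7.8≤8.7, fuel 61≤78).
P5: not dominated.
P6: not dominated.
P7: not dominated (best tolls).
Pareto-optimal: P2, P3, P5, P6, P7 → 5.

5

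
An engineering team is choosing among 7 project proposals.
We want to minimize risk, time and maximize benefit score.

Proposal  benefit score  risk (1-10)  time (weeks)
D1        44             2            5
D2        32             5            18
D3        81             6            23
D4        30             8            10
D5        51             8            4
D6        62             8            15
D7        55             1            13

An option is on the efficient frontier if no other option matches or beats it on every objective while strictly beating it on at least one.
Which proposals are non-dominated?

D1, D3, D5, D6, D7

D1: not dominated.
D2: dominated by D1 (benefit score 44≥32, risk 2≤5, time 5≤18).
D3: not dominated (best benefit score).
D4: dominated by D1 (benefit score 44≥30, risk 2≤8, time 5≤10).
D5: not dominated (best time).
D6: not dominated.
D7: not dominated (best risk).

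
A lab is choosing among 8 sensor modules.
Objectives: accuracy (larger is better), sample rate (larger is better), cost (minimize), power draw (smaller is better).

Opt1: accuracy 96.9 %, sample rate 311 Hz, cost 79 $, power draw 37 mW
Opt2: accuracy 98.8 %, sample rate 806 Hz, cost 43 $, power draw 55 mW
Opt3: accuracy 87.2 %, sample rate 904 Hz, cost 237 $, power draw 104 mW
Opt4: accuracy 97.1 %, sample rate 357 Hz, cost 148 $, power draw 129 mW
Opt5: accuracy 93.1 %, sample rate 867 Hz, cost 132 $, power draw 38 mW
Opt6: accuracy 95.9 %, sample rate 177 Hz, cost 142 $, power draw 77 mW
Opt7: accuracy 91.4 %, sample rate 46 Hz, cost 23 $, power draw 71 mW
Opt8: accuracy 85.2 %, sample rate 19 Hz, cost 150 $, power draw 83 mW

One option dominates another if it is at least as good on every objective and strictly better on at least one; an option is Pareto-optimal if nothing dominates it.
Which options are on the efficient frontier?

Opt1, Opt2, Opt3, Opt5, Opt7

Opt1: not dominated (best power draw).
Opt2: not dominated (best accuracy).
Opt3: not dominated (best sample rate).
Opt4: dominated by Opt2 (accuracy 98.8≥97.1, sample rate 806≥357, cost 43≤148, power draw 55≤129).
Opt5: not dominated.
Opt6: dominated by Opt1 (accuracy 96.9≥95.9, sample rate 311≥177, cost 79≤142, power draw 37≤77).
Opt7: not dominated (best cost).
Opt8: dominated by Opt1 (accuracy 96.9≥85.2, sample rate 311≥19, cost 79≤150, power draw 37≤83).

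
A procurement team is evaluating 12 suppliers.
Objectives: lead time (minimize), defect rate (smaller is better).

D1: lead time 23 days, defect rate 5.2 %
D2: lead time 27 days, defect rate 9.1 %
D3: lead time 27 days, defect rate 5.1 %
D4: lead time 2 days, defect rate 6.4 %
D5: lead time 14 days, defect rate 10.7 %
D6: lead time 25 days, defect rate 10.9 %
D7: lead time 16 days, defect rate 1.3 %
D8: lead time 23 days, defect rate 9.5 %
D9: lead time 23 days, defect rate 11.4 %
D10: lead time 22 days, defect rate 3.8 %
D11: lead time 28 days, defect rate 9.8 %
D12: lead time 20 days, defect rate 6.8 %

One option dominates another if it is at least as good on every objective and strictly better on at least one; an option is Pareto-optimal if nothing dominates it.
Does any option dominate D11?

Yes

D1 vs D11: lead time 23≤28, defect rate 5.2≤9.8 — D1 is at least as good on every objective and strictly better on at least one, so D1 dominates D11.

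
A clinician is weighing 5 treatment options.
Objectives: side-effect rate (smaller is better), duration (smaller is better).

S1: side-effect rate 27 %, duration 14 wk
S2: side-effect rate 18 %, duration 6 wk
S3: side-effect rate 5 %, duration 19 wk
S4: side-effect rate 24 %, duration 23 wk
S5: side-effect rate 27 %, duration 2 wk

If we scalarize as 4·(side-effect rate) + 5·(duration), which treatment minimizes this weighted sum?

S2

S1: 4·27 + 5·14 = 178
S2: 4·18 + 5·6 = 102
S3: 4·5 + 5·19 = 115
S4: 4·24 + 5·23 = 211
S5: 4·27 + 5·2 = 118
Lowest: S2 at 102.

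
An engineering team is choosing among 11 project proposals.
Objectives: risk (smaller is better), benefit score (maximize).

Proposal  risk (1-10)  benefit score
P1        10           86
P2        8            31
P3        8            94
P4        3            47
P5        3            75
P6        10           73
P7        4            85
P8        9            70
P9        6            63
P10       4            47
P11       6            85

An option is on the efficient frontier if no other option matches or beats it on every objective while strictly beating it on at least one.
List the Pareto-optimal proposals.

P3, P5, P7

P1: dominated by P3 (risk 8≤10, benefit score 94≥86).
P2: dominated by P3 (risk 8≤8, benefit score 94≥31).
P3: not dominated (best benefit score).
P4: dominated by P5 (risk 3≤3, benefit score 75≥47).
P5: not dominated.
P6: dominated by P1 (risk 10≤10, benefit score 86≥73).
P7: not dominated.
P8: dominated by P3 (risk 8≤9, benefit score 94≥70).
P9: dominated by P5 (risk 3≤6, benefit score 75≥63).
P10: dominated by P4 (risk 3≤4, benefit score 47≥47).
P11: dominated by P7 (risk 4≤6, benefit score 85≥85).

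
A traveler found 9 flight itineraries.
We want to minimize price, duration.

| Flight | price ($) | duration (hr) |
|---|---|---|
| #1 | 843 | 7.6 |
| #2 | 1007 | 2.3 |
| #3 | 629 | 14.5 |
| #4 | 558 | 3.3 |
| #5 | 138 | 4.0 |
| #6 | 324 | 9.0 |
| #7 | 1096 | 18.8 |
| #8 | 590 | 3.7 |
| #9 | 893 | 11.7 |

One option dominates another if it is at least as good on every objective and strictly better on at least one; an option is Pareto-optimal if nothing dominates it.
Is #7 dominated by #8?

#8 vs #7: price 590≤1096, duration 3.7≤18.8 — #8 is at least as good on every objective with at least one strict improvement.

Yes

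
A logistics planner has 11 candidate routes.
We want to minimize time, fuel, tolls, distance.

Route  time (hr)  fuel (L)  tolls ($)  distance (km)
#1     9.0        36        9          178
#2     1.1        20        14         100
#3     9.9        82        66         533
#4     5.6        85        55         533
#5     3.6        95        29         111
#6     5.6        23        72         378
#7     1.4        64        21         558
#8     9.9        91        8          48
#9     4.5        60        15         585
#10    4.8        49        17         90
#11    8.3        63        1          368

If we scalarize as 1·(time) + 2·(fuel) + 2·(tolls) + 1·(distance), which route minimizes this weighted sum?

#1: 1·9.0 + 2·36 + 2·9 + 1·178 = 277.0
#2: 1·1.1 + 2·20 + 2·14 + 1·100 = 169.1
#3: 1·9.9 + 2·82 + 2·66 + 1·533 = 838.9
#4: 1·5.6 + 2·85 + 2·55 + 1·533 = 818.6
#5: 1·3.6 + 2·95 + 2·29 + 1·111 = 362.6
#6: 1·5.6 + 2·23 + 2·72 + 1·378 = 573.6
#7: 1·1.4 + 2·64 + 2·21 + 1·558 = 729.4
#8: 1·9.9 + 2·91 + 2·8 + 1·48 = 255.9
#9: 1·4.5 + 2·60 + 2·15 + 1·585 = 739.5
#10: 1·4.8 + 2·49 + 2·17 + 1·90 = 226.8
#11: 1·8.3 + 2·63 + 2·1 + 1·368 = 504.3
Lowest: #2 at 169.1.

#2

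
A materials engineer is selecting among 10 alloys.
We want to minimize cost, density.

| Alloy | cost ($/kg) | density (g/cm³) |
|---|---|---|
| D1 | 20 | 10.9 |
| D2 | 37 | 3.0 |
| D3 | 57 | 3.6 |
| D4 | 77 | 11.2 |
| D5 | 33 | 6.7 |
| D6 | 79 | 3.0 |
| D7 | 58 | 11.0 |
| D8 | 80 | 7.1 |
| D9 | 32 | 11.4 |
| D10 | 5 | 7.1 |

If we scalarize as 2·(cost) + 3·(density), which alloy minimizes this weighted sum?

D10

D1: 2·20 + 3·10.9 = 72.7
D2: 2·37 + 3·3.0 = 83.0
D3: 2·57 + 3·3.6 = 124.8
D4: 2·77 + 3·11.2 = 187.6
D5: 2·33 + 3·6.7 = 86.1
D6: 2·79 + 3·3.0 = 167.0
D7: 2·58 + 3·11.0 = 149.0
D8: 2·80 + 3·7.1 = 181.3
D9: 2·32 + 3·11.4 = 98.2
D10: 2·5 + 3·7.1 = 31.3
Lowest: D10 at 31.3.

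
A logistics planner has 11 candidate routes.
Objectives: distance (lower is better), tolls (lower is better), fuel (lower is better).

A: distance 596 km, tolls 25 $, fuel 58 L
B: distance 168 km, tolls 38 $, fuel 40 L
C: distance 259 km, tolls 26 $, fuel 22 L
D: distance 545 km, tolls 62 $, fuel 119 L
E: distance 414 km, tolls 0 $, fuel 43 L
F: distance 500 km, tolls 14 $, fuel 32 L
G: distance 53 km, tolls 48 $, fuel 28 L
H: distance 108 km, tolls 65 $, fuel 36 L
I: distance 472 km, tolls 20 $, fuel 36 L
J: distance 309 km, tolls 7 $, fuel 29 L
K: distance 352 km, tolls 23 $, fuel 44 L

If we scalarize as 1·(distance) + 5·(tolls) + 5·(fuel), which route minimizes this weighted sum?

G

A: 1·596 + 5·25 + 5·58 = 1011
B: 1·168 + 5·38 + 5·40 = 558
C: 1·259 + 5·26 + 5·22 = 499
D: 1·545 + 5·62 + 5·119 = 1450
E: 1·414 + 5·0 + 5·43 = 629
F: 1·500 + 5·14 + 5·32 = 730
G: 1·53 + 5·48 + 5·28 = 433
H: 1·108 + 5·65 + 5·36 = 613
I: 1·472 + 5·20 + 5·36 = 752
J: 1·309 + 5·7 + 5·29 = 489
K: 1·352 + 5·23 + 5·44 = 687
Lowest: G at 433.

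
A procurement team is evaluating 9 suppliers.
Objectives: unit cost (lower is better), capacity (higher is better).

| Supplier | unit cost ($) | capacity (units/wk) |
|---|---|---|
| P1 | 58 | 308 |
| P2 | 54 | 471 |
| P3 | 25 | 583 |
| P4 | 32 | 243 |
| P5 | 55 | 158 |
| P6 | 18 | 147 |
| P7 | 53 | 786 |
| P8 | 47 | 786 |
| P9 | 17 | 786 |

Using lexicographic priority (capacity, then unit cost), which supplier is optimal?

P9

First maximize capacity: best is 786, kept {P7, P8, P9}.
Then minimize unit cost: best is 17, kept {P9}.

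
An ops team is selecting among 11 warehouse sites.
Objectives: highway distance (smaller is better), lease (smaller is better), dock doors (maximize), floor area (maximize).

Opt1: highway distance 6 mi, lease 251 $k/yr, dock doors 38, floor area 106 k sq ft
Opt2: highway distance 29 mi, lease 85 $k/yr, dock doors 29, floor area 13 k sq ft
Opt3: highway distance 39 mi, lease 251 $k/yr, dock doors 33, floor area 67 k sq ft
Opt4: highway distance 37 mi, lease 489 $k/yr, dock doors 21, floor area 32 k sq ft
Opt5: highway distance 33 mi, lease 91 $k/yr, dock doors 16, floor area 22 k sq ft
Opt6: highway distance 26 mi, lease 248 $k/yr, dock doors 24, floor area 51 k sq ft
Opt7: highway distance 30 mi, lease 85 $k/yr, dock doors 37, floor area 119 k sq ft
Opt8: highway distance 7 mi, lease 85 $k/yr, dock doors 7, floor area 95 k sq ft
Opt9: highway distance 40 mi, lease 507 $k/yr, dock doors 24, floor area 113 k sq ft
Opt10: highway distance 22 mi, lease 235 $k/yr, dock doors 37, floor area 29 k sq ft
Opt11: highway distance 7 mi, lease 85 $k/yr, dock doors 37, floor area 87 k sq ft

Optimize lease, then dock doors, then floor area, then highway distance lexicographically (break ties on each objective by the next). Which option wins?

First minimize lease: best is 85, kept {Opt2, Opt7, Opt8, Opt11}.
Then maximize dock doors: best is 37, kept {Opt7, Opt11}.
Then maximize floor area: best is 119, kept {Opt7}.

Opt7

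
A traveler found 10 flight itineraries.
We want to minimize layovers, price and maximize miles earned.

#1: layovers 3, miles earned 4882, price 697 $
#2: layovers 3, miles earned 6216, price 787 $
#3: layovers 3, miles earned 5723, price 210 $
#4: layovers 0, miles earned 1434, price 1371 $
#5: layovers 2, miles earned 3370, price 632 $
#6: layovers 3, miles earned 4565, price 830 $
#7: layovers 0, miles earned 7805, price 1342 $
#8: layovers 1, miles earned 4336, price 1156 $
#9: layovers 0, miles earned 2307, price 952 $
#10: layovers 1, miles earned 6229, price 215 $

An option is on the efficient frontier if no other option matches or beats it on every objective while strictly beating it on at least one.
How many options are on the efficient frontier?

4

#1: dominated by #3 (layovers 3≤3, miles earned 5723≥4882, price 210≤697).
#2: dominated by #10 (layovers 1≤3, miles earned 6229≥6216, price 215≤787).
#3: not dominated (best price).
#4: dominated by #7 (layovers 0≤0, miles earned 7805≥1434, price 1342≤1371).
#5: dominated by #10 (layovers 1≤2, miles earned 6229≥3370, price 215≤632).
#6: dominated by #1 (layovers 3≤3, miles earned 4882≥4565, price 697≤830).
#7: not dominated (best miles earned).
#8: dominated by #10 (layovers 1≤1, miles earned 6229≥4336, price 215≤1156).
#9: not dominated.
#10: not dominated.
Pareto-optimal: #3, #7, #9, #10 → 4.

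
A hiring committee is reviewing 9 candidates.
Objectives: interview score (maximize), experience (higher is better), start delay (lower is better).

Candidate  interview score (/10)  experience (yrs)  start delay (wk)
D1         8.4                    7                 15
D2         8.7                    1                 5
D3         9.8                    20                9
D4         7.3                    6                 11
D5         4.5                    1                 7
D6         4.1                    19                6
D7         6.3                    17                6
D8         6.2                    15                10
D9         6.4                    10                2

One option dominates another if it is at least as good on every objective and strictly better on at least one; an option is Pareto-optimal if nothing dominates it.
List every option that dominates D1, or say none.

D3

D3: interview score 9.8≥8.4, experience 20≥7, start delay 9≤15 — dominates D1.
Others (D2, D4, D5, D6, D7, D8, D9) are each worse than D1 on at least one objective.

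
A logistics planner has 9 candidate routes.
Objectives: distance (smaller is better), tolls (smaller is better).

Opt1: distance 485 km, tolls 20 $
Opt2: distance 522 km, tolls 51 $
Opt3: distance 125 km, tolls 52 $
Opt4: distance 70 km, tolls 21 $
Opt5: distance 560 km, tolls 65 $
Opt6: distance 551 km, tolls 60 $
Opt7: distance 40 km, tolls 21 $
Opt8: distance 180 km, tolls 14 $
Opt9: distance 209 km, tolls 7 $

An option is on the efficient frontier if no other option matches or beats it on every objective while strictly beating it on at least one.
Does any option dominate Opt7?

No

Opt1: worse on distance (485 vs 40).
Opt2: worse on distance (522 vs 40).
Opt3: worse on distance (125 vs 40).
Opt4: worse on distance (70 vs 40).
Opt5: worse on distance (560 vs 40).
Opt6: worse on distance (551 vs 40).
Opt8: worse on distance (180 vs 40).
Opt9: worse on distance (209 vs 40).
No option is at least as good as Opt7 on every objective and strictly better on one.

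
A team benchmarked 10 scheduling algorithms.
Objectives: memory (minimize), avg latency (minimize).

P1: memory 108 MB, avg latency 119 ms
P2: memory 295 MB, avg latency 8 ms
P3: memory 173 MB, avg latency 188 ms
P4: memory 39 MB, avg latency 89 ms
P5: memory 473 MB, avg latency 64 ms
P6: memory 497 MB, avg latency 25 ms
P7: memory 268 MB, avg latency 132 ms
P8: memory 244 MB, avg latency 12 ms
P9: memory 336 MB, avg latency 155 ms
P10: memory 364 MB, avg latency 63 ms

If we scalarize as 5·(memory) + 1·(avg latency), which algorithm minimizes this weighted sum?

P1: 5·108 + 1·119 = 659
P2: 5·295 + 1·8 = 1483
P3: 5·173 + 1·188 = 1053
P4: 5·39 + 1·89 = 284
P5: 5·473 + 1·64 = 2429
P6: 5·497 + 1·25 = 2510
P7: 5·268 + 1·132 = 1472
P8: 5·244 + 1·12 = 1232
P9: 5·336 + 1·155 = 1835
P10: 5·364 + 1·63 = 1883
Lowest: P4 at 284.

P4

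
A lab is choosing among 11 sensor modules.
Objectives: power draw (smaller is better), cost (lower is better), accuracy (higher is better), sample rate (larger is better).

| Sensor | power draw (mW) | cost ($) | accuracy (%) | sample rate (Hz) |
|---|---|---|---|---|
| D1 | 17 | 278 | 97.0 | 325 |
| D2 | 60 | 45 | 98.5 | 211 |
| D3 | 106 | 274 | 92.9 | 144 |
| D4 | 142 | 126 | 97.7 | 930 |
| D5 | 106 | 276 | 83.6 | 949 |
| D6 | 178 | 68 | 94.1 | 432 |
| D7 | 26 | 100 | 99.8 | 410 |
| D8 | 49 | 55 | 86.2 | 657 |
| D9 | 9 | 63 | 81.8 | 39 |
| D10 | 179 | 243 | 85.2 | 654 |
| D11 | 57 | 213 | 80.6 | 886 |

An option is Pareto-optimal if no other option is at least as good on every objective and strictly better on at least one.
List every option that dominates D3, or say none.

D2: power draw 60≤106, cost 45≤274, accuracy 98.5≥92.9, sample rate 211≥144 — dominates D3.
D7: power draw 26≤106, cost 100≤274, accuracy 99.8≥92.9, sample rate 410≥144 — dominates D3.
Others (D1, D4, D5, D6, D8, D9, D10, D11) are each worse than D3 on at least one objective.

D2, D7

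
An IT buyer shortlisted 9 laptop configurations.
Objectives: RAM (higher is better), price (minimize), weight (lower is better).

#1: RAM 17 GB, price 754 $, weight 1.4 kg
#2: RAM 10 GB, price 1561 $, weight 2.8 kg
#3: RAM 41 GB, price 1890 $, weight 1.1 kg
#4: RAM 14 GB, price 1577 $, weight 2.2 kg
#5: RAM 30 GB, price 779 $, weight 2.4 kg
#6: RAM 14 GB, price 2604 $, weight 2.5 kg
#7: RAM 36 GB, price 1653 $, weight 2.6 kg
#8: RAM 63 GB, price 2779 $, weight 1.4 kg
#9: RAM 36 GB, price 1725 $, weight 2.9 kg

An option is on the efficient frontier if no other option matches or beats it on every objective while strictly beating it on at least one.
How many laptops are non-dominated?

5

#1: not dominated (best price).
#2: dominated by #1 (RAM 17≥10, price 754≤1561, weight 1.4≤2.8).
#3: not dominated (best weight).
#4: dominated by #1 (RAM 17≥14, price 754≤1577, weight 1.4≤2.2).
#5: not dominated.
#6: dominated by #1 (RAM 17≥14, price 754≤2604, weight 1.4≤2.5).
#7: not dominated.
#8: not dominated (best RAM).
#9: dominated by #7 (RAM 36≥36, price 1653≤1725, weight 2.6≤2.9).
Pareto-optimal: #1, #3, #5, #7, #8 → 5.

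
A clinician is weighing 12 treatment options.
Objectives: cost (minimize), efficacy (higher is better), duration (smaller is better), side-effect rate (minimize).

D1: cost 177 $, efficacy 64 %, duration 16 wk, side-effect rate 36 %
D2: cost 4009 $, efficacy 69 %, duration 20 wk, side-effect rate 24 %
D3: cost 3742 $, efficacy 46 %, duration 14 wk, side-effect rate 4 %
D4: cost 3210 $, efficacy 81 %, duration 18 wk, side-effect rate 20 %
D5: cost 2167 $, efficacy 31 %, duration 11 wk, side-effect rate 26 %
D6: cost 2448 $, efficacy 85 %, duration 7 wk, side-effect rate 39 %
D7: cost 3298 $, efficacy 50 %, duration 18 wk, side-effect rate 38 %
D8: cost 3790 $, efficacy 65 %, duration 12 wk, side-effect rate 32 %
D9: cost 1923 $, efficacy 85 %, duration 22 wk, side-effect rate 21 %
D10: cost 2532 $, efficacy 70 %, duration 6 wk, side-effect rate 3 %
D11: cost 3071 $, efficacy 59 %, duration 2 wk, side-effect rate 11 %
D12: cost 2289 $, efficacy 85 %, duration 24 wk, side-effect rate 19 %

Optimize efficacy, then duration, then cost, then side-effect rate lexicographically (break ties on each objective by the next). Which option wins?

D6

First maximize efficacy: best is 85, kept {D6, D9, D12}.
Then minimize duration: best is 7, kept {D6}.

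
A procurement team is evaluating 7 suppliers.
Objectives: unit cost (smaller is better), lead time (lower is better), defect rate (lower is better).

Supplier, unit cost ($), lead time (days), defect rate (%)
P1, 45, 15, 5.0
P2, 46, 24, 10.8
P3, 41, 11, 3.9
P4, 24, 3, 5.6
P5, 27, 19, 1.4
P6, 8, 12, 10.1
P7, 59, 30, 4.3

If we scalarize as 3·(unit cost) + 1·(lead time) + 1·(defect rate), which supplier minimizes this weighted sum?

P6

P1: 3·45 + 1·15 + 1·5.0 = 155.0
P2: 3·46 + 1·24 + 1·10.8 = 172.8
P3: 3·41 + 1·11 + 1·3.9 = 137.9
P4: 3·24 + 1·3 + 1·5.6 = 80.6
P5: 3·27 + 1·19 + 1·1.4 = 101.4
P6: 3·8 + 1·12 + 1·10.1 = 46.1
P7: 3·59 + 1·30 + 1·4.3 = 211.3
Lowest: P6 at 46.1.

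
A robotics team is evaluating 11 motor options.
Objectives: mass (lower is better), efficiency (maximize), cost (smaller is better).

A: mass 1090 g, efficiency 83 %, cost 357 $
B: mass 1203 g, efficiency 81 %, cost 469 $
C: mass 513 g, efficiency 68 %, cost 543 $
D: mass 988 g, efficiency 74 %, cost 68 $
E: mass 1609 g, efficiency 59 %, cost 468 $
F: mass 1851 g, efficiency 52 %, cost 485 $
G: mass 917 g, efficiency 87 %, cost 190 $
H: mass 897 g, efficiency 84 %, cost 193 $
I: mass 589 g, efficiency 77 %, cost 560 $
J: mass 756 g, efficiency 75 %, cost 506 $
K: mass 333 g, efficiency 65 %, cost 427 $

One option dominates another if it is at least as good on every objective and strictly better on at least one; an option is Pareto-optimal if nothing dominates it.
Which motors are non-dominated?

A: dominated by G (mass 917≤1090, efficiency 87≥83, cost 190≤357).
B: dominated by A (mass 1090≤1203, efficiency 83≥81, cost 357≤469).
C: not dominated.
D: not dominated (best cost).
E: dominated by A (mass 1090≤1609, efficiency 83≥59, cost 357≤468).
F: dominated by A (mass 1090≤1851, efficiency 83≥52, cost 357≤485).
G: not dominated (best efficiency).
H: not dominated.
I: not dominated.
J: not dominated.
K: not dominated (best mass).

C, D, G, H, I, J, K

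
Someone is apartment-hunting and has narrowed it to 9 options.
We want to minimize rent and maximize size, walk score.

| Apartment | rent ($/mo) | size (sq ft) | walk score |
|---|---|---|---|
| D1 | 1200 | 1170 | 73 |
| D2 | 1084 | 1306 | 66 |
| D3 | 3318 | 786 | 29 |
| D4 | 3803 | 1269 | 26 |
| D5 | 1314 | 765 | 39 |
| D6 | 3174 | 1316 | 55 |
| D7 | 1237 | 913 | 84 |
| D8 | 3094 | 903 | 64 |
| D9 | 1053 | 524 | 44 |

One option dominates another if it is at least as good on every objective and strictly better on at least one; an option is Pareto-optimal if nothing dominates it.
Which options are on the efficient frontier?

D1, D2, D6, D7, D9

D1: not dominated.
D2: not dominated.
D3: dominated by D1 (rent 1200≤3318, size 1170≥786, walk score 73≥29).
D4: dominated by D2 (rent 1084≤3803, size 1306≥1269, walk score 66≥26).
D5: dominated by D1 (rent 1200≤1314, size 1170≥765, walk score 73≥39).
D6: not dominated (best size).
D7: not dominated (best walk score).
D8: dominated by D1 (rent 1200≤3094, size 1170≥903, walk score 73≥64).
D9: not dominated (best rent).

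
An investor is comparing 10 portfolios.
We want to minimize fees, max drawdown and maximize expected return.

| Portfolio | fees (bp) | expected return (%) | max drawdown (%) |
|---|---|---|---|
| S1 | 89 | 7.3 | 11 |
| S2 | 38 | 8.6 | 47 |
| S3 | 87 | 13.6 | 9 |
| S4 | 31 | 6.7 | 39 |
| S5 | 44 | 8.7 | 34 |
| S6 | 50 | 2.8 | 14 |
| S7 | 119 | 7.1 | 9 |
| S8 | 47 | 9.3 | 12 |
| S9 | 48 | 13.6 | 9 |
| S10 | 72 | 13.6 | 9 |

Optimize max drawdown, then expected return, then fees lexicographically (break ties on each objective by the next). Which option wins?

First minimize max drawdown: best is 9, kept {S3, S7, S9, S10}.
Then maximize expected return: best is 13.6, kept {S3, S9, S10}.
Then minimize fees: best is 48, kept {S9}.

S9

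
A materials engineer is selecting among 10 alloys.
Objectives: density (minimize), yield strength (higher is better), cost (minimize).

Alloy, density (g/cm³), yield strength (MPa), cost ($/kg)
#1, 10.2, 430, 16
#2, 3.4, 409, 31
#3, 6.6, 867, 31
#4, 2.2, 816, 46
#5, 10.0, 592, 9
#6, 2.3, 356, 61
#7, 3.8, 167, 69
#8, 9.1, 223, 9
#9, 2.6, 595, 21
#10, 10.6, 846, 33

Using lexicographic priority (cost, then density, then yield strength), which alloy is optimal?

#8

First minimize cost: best is 9, kept {#5, #8}.
Then minimize density: best is 9.1, kept {#8}.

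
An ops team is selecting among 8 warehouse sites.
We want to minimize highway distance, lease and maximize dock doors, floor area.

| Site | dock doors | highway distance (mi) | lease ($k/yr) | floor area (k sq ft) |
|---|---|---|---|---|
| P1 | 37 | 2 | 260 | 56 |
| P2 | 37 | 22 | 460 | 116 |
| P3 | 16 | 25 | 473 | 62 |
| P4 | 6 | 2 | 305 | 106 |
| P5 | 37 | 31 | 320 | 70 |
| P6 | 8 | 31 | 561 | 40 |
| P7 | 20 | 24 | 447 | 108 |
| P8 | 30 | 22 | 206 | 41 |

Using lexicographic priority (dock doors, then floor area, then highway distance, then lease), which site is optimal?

First maximize dock doors: best is 37, kept {P1, P2, P5}.
Then maximize floor area: best is 116, kept {P2}.

P2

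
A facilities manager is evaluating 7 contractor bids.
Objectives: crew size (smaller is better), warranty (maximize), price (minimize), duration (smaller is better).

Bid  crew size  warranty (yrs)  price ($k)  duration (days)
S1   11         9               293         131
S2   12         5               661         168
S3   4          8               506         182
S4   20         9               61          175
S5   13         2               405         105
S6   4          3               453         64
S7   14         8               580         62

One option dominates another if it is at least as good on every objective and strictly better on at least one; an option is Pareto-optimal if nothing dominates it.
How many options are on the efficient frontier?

S1: not dominated.
S2: dominated by S1 (crew size 11≤12, warranty 9≥5, price 293≤661, duration 131≤168).
S3: not dominated.
S4: not dominated (best price).
S5: not dominated.
S6: not dominated.
S7: not dominated (best duration).
Pareto-optimal: S1, S3, S4, S5, S6, S7 → 6.

6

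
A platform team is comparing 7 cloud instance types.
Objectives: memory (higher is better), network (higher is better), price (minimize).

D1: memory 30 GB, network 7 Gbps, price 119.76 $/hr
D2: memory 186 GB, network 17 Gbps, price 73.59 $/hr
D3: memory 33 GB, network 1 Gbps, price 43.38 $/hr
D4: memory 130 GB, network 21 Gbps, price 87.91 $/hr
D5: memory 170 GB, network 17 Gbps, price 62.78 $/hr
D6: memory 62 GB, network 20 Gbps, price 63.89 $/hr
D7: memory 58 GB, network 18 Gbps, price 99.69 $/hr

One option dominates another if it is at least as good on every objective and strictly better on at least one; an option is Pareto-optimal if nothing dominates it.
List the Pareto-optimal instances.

D1: dominated by D2 (memory 186≥30, network 17≥7, price 73.59≤119.76).
D2: not dominated (best memory).
D3: not dominated (best price).
D4: not dominated (best network).
D5: not dominated.
D6: not dominated.
D7: dominated by D4 (memory 130≥58, network 21≥18, price 87.91≤99.69).

D2, D3, D4, D5, D6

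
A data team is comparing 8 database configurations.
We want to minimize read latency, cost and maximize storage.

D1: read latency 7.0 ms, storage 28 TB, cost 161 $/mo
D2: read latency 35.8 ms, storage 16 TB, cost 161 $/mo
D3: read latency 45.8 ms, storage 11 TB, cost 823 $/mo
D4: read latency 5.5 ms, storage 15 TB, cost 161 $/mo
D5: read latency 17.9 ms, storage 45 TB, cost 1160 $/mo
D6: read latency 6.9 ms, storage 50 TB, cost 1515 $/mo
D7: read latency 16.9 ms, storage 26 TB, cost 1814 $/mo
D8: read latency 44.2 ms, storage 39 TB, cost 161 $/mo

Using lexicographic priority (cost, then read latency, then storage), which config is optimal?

D4

First minimize cost: best is 161, kept {D1, D2, D4, D8}.
Then minimize read latency: best is 5.5, kept {D4}.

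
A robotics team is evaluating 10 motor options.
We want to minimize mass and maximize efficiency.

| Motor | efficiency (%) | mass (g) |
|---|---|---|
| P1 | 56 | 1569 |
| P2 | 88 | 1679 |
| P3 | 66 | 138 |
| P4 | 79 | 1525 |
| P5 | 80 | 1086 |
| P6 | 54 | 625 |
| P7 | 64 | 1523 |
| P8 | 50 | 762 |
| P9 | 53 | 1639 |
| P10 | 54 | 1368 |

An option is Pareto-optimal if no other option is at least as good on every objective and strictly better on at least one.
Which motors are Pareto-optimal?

P1: dominated by P3 (efficiency 66≥56, mass 138≤1569).
P2: not dominated (best efficiency).
P3: not dominated (best mass).
P4: dominated by P5 (efficiency 80≥79, mass 1086≤1525).
P5: not dominated.
P6: dominated by P3 (efficiency 66≥54, mass 138≤625).
P7: dominated by P3 (efficiency 66≥64, mass 138≤1523).
P8: dominated by P3 (efficiency 66≥50, mass 138≤762).
P9: dominated by P1 (efficiency 56≥53, mass 1569≤1639).
P10: dominated by P3 (efficiency 66≥54, mass 138≤1368).

P2, P3, P5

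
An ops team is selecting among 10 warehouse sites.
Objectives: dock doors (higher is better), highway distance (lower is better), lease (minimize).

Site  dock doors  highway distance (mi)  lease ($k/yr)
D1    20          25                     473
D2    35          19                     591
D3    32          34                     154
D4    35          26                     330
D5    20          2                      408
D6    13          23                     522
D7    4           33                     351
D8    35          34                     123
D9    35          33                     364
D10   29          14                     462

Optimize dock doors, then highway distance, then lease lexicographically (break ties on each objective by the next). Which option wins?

D2

First maximize dock doors: best is 35, kept {D2, D4, D8, D9}.
Then minimize highway distance: best is 19, kept {D2}.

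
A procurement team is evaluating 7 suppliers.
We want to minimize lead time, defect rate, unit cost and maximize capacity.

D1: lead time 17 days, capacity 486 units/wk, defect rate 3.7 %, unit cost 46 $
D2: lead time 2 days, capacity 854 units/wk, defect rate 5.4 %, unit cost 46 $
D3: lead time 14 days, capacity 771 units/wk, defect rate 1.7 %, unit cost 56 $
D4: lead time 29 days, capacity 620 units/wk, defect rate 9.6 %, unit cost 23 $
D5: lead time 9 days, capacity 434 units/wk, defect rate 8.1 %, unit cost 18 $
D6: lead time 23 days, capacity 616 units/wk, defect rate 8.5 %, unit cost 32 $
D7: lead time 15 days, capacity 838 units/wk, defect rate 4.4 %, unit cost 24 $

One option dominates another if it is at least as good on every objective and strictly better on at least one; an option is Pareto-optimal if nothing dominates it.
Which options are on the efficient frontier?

D1: not dominated.
D2: not dominated (best lead time).
D3: not dominated (best defect rate).
D4: not dominated.
D5: not dominated (best unit cost).
D6: dominated by D7 (lead time 15≤23, capacity 838≥616, defect rate 4.4≤8.5, unit cost 24≤32).
D7: not dominated.

D1, D2, D3, D4, D5, D7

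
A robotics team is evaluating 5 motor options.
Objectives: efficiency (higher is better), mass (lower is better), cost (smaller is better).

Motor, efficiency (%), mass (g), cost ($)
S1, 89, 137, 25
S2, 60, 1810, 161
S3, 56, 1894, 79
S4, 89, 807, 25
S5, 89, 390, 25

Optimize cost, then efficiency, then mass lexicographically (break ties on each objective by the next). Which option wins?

S1

First minimize cost: best is 25, kept {S1, S4, S5}.
Then maximize efficiency: best is 89, kept {S1, S4, S5}.
Then minimize mass: best is 137, kept {S1}.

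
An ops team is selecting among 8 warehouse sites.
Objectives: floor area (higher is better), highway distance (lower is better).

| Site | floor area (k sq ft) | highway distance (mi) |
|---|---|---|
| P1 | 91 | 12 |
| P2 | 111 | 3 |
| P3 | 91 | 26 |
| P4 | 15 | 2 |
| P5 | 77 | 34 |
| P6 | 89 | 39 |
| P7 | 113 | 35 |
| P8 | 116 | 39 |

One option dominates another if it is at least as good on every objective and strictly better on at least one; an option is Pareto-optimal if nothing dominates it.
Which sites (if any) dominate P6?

P1, P2, P3, P7, P8

P1: floor area 91≥89, highway distance 12≤39 — dominates P6.
P2: floor area 111≥89, highway distance 3≤39 — dominates P6.
P3: floor area 91≥89, highway distance 26≤39 — dominates P6.
P7: floor area 113≥89, highway distance 35≤39 — dominates P6.
P8: floor area 116≥89, highway distance 39≤39 — dominates P6.
Others (P4, P5) are each worse than P6 on at least one objective.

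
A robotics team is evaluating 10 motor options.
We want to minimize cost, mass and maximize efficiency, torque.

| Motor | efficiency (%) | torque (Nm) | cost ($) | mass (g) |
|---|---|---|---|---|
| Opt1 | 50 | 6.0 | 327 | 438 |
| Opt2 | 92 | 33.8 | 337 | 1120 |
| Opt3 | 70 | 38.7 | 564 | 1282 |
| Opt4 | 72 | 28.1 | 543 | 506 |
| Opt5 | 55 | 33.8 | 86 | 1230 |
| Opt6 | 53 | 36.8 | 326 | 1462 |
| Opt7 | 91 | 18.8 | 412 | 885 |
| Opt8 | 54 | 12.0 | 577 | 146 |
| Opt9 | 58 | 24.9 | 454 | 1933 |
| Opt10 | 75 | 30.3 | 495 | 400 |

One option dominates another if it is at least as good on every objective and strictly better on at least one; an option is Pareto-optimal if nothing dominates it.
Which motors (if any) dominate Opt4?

Opt10

Opt10: efficiency 75≥72, torque 30.3≥28.1, cost 495≤543, mass 400≤506 — dominates Opt4.
Others (Opt1, Opt2, Opt3, Opt5, Opt6, Opt7, Opt8, Opt9) are each worse than Opt4 on at least one objective.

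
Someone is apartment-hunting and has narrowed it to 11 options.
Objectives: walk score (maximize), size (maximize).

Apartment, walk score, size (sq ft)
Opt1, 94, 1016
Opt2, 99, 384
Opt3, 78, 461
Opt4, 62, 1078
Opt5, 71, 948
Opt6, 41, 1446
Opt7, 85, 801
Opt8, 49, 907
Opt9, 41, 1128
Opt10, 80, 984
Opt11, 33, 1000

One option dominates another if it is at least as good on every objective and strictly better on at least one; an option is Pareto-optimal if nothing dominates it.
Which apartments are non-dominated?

Opt1: not dominated.
Opt2: not dominated (best walk score).
Opt3: dominated by Opt1 (walk score 94≥78, size 1016≥461).
Opt4: not dominated.
Opt5: dominated by Opt1 (walk score 94≥71, size 1016≥948).
Opt6: not dominated (best size).
Opt7: dominated by Opt1 (walk score 94≥85, size 1016≥801).
Opt8: dominated by Opt1 (walk score 94≥49, size 1016≥907).
Opt9: dominated by Opt6 (walk score 41≥41, size 1446≥1128).
Opt10: dominated by Opt1 (walk score 94≥80, size 1016≥984).
Opt11: dominated by Opt1 (walk score 94≥33, size 1016≥1000).

Opt1, Opt2, Opt4, Opt6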